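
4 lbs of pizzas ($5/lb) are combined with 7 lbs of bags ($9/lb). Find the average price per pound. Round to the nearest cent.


Cost of pizzas:
4 x $5 = $20
Cost of bags:
7 x $9 = $63
Total cost: $20 + $63 = $83
Total weight: 11 lbs
Average: $83 / 11 = $7.5454... ≈ $7.55/lb

$7.55/lb


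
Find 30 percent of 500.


Convert percentage to decimal:
30% = 0.3
Multiply:
500 x 0.3 = 150

150


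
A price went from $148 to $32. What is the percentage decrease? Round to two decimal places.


Find the absolute change:
|32 - 148| = 116
Divide by original and multiply by 100:
116 / 148 x 100 = 78.3783...% ≈ 78.38%

78.38%


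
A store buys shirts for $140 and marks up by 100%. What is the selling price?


Calculate the markup amount:
100% of $140 = $140
Add to cost:
$140 + $140 = $280

$280


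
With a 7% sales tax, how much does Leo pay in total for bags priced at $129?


Calculate the tax:
7% of $129 = $9.03
Add tax to price:
$129 + $9.03 = $138.03

$138.03


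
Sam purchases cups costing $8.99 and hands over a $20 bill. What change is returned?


Start with the amount paid:
$20
Subtract the price:
$20 - $8.99 = $11.01

$11.01


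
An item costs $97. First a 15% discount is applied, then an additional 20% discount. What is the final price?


First discount:
15% of $97 = $14.55
Price after first discount:
$97 - $14.55 = $82.45
Second discount:
20% of $82.45 = $16.49
Final price:
$82.45 - $16.49 = $65.96

$65.96


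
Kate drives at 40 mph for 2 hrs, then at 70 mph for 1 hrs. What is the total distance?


Leg 1 distance:
40 x 2 = 80 miles
Leg 2 distance:
70 x 1 = 70 miles
Total distance:
80 + 70 = 150 miles

150 miles


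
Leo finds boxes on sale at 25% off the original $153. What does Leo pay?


Calculate the discount amount:
25% of $153 = $38.25
Subtract from original:
$153 - $38.25 = $114.75

$114.75


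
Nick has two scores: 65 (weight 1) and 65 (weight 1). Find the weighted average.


Weighted sum:
1 x 65 + 1 x 65 = 130
Total weight:
1 + 1 = 2
Weighted average:
130 / 2 = 65

65


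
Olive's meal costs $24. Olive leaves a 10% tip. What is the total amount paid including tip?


Calculate the tip:
10% of $24 = $2.40
Add tip to meal cost:
$24 + $2.40 = $26.40

$26.40


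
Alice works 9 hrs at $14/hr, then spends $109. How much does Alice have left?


Calculate earnings:
9 x $14 = $126
Subtract spending:
$126 - $109 = $17

$17


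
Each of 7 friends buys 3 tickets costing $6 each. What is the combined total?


Cost per person:
3 x $6 = $18
Group total:
7 x $18 = $126

$126


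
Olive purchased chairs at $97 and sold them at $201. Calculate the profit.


Selling price = $201
Cost price = $97
Profit = selling price - cost price:
Profit = $201 - $97 = $104

$104


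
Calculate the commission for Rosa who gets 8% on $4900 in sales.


Convert rate to decimal:
8% = 0.08
Multiply by sales:
$4900 x 0.08 = $392

$392


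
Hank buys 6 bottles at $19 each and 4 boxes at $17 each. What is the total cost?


Cost of bottles:
6 x $19 = $114
Cost of boxes:
4 x $17 = $68
Add both:
$114 + $68 = $182

$182


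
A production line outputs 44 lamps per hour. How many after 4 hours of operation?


Production rate: 44 lamps per hour
Time: 4 hours
Total: 44 x 4 = 176 lamps

176 lamps


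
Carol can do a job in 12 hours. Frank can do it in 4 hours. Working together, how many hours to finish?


Carol's rate: 1/12 of the job per hour
Frank's rate: 1/4 of the job per hour
Combined rate: 1/12 + 1/4 = 1/3 per hour
Time = 1 / (1/3) = 3 hours

3 hours


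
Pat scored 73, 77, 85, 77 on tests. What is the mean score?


Add the scores:
73 + 77 + 85 + 77 = 312
Divide by the number of tests:
312 / 4 = 78

78


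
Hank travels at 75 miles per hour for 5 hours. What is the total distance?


Use the formula: distance = speed x time
Speed = 75 mph, Time = 5 hours
75 x 5 = 375 miles

375 miles


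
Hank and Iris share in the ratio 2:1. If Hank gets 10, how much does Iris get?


Find the multiplier:
10 / 2 = 5
Apply to Iris's share:
1 x 5 = 5

5


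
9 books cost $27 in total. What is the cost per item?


Total cost: $27
Number of items: 9
Unit price: $27 / 9 = $3

$3


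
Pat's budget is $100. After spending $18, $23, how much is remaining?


Add up expenses:
$18 + $23 = $41
Subtract from budget:
$100 - $41 = $59

$59


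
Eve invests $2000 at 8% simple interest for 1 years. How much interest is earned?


Use the formula I = P x R x T / 100
P x R x T = 2000 x 8 x 1 = 16000
I = 16000 / 100 = $160

$160


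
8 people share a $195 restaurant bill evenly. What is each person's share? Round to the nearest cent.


Total bill: $195
Number of people: 8
Each pays: $195 / 8 = $24.375 ≈ $24.38

$24.38


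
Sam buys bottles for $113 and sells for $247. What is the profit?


Selling price = $247
Cost price = $113
Profit = selling price - cost price:
Profit = $247 - $113 = $134

$134


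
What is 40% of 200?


Convert percentage to decimal:
40% = 0.4
Multiply:
200 x 0.4 = 80

80


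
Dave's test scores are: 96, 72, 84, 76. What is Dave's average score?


Add the scores:
96 + 72 + 84 + 76 = 328
Divide by the number of tests:
328 / 4 = 82

82


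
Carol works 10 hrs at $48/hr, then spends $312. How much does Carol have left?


Calculate earnings:
10 x $48 = $480
Subtract spending:
$480 - $312 = $168

$168


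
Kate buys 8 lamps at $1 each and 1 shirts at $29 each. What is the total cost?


Cost of lamps:
8 x $1 = $8
Cost of shirts:
1 x $29 = $29
Add both:
$8 + $29 = $37

$37


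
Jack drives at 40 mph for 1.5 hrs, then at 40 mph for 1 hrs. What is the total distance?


Leg 1 distance:
40 x 1.5 = 60 miles
Leg 2 distance:
40 x 1 = 40 miles
Total distance:
60 + 40 = 100 miles

100 miles


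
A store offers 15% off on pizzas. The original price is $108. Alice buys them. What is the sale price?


Calculate the discount amount:
15% of $108 = $16.20
Subtract from original:
$108 - $16.20 = $91.80

$91.80


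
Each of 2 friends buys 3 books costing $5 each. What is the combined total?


Cost per person:
3 x $5 = $15
Group total:
2 x $15 = $30

$30


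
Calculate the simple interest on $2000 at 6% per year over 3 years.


Use the formula I = P x R x T / 100
P x R x T = 2000 x 6 x 3 = 36000
I = 36000 / 100 = $360

$360


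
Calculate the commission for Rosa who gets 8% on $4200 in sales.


Convert rate to decimal:
8% = 0.08
Multiply by sales:
$4200 x 0.08 = $336

$336


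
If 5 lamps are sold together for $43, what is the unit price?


Total cost: $43
Number of items: 5
Unit price: $43 / 5 = $8.60

$8.60


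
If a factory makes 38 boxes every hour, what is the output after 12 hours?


Production rate: 38 boxes per hour
Time: 12 hours
Total: 38 x 12 = 456 boxes

456 boxes


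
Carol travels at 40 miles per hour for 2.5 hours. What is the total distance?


Use the formula: distance = speed x time
Speed = 40 mph, Time = 2.5 hours
40 x 2.5 = 100 miles

100 miles


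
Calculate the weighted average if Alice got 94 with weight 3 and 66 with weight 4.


Weighted sum:
3 x 94 + 4 x 66 = 546
Total weight:
3 + 4 = 7
Weighted average:
546 / 7 = 78

78


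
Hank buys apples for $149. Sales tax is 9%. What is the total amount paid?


Calculate the tax:
9% of $149 = $13.41
Add tax to price:
$149 + $13.41 = $162.41

$162.41


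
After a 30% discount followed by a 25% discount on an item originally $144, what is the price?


First discount:
30% of $144 = $43.20
Price after first discount:
$144 - $43.20 = $100.80
Second discount:
25% of $100.80 = $25.20
Final price:
$100.80 - $25.20 = $75.60

$75.60


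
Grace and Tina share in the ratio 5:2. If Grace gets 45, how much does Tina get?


Find the multiplier:
45 / 5 = 9
Apply to Tina's share:
2 x 9 = 18

18


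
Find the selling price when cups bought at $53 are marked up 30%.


Calculate the markup amount:
30% of $53 = $15.90
Add to cost:
$53 + $15.90 = $68.90

$68.90


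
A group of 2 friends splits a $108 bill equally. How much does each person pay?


Total bill: $108
Number of people: 2
Each pays: $108 / 2 = $54

$54


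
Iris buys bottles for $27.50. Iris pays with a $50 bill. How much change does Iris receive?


Start with the amount paid:
$50
Subtract the price:
$50 - $27.50 = $22.50

$22.50


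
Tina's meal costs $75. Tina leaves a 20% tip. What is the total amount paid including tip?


Calculate the tip:
20% of $75 = $15
Add tip to meal cost:
$75 + $15 = $90

$90


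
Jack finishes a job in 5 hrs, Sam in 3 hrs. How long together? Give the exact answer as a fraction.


Jack's rate: 1/5 of the job per hour
Sam's rate: 1/3 of the job per hour
Combined rate: 1/5 + 1/3 = 8/15 per hour
Time = 1 / (8/15) = 15/8 hours (≈ 1.88 hours)

15/8 hours


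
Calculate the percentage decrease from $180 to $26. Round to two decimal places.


Find the absolute change:
|26 - 180| = 154
Divide by original and multiply by 100:
154 / 180 x 100 = 85.5555...% ≈ 85.56%

85.56%


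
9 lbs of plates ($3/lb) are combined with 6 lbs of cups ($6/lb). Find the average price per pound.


Cost of plates:
9 x $3 = $27
Cost of cups:
6 x $6 = $36
Total cost: $27 + $36 = $63
Total weight: 15 lbs
Average: $63 / 15 = $4.20/lb

$4.20/lb


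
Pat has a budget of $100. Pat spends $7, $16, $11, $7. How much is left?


Add up expenses:
$7 + $16 + $11 + $7 = $41
Subtract from budget:
$100 - $41 = $59

$59


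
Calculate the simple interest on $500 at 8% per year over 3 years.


Use the formula I = P x R x T / 100
P x R x T = 500 x 8 x 3 = 12000
I = 12000 / 100 = $120

$120


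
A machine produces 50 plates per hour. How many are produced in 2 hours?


Production rate: 50 plates per hour
Time: 2 hours
Total: 50 x 2 = 100 plates

100 plates


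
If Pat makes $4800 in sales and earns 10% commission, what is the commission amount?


Convert rate to decimal:
10% = 0.1
Multiply by sales:
$4800 x 0.1 = $480

$480


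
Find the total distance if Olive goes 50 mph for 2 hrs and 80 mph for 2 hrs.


Leg 1 distance:
50 x 2 = 100 miles
Leg 2 distance:
80 x 2 = 160 miles
Total distance:
100 + 160 = 260 miles

260 miles


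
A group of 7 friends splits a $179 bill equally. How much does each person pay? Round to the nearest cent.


Total bill: $179
Number of people: 7
Each pays: $179 / 7 = $25.5714... ≈ $25.57

$25.57


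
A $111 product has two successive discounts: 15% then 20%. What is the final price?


First discount:
15% of $111 = $16.65
Price after first discount:
$111 - $16.65 = $94.35
Second discount:
20% of $94.35 = $18.87
Final price:
$94.35 - $18.87 = $75.48

$75.48


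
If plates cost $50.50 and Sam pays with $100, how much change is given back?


Start with the amount paid:
$100
Subtract the price:
$100 - $50.50 = $49.50

$49.50


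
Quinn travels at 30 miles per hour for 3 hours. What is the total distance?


Use the formula: distance = speed x time
Speed = 30 mph, Time = 3 hours
30 x 3 = 90 miles

90 miles


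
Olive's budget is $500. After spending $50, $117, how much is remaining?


Add up expenses:
$50 + $117 = $167
Subtract from budget:
$500 - $167 = $333

$333


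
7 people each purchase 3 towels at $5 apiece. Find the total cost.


Cost per person:
3 x $5 = $15
Group total:
7 x $15 = $105

$105


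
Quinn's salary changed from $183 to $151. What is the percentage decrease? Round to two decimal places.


Find the absolute change:
|151 - 183| = 32
Divide by original and multiply by 100:
32 / 183 x 100 = 17.4863...% ≈ 17.49%

17.49%


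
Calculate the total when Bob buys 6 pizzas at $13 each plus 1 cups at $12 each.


Cost of pizzas:
6 x $13 = $78
Cost of cups:
1 x $12 = $12
Add both:
$78 + $12 = $90

$90


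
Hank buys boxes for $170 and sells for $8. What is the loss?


Selling price = $8
Cost price = $170
Loss = cost price - selling price:
Loss = $170 - $8 = $162

$162


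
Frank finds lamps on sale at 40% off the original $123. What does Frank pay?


Calculate the discount amount:
40% of $123 = $49.20
Subtract from original:
$123 - $49.20 = $73.80

$73.80


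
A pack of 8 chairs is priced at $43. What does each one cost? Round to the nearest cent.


Total cost: $43
Number of items: 8
Unit price: $43 / 8 = $5.375 ≈ $5.38

$5.38


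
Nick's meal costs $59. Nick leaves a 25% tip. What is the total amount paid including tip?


Calculate the tip:
25% of $59 = $14.75
Add tip to meal cost:
$59 + $14.75 = $73.75

$73.75


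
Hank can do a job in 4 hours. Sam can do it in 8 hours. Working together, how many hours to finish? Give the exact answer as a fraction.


Hank's rate: 1/4 of the job per hour
Sam's rate: 1/8 of the job per hour
Combined rate: 1/4 + 1/8 = 3/8 per hour
Time = 1 / (3/8) = 8/3 hours (≈ 2.67 hours)

8/3 hours


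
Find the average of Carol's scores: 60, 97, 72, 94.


Add the scores:
60 + 97 + 72 + 94 = 323
Divide by the number of tests:
323 / 4 = 80.75

80.75


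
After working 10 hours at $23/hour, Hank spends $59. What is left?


Calculate earnings:
10 x $23 = $230
Subtract spending:
$230 - $59 = $171

$171


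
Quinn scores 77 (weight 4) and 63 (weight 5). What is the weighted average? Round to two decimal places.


Weighted sum:
4 x 77 + 5 x 63 = 623
Total weight:
4 + 5 = 9
Weighted average:
623 / 9 = 69.2222... ≈ 69.22

69.22


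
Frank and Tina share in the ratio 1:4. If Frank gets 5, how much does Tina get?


Find the multiplier:
5 / 1 = 5
Apply to Tina's share:
4 x 5 = 20

20


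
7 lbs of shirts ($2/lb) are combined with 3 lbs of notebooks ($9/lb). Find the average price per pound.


Cost of shirts:
7 x $2 = $14
Cost of notebooks:
3 x $9 = $27
Total cost: $14 + $27 = $41
Total weight: 10 lbs
Average: $41 / 10 = $4.10/lb

$4.10/lb


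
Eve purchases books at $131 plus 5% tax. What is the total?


Calculate the tax:
5% of $131 = $6.55
Add tax to price:
$131 + $6.55 = $137.55

$137.55


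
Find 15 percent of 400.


Convert percentage to decimal:
15% = 0.15
Multiply:
400 x 0.15 = 60

60


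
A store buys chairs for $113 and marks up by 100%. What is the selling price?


Calculate the markup amount:
100% of $113 = $113
Add to cost:
$113 + $113 = $226

$226


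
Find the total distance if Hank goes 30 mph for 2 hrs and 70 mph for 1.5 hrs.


Leg 1 distance:
30 x 2 = 60 miles
Leg 2 distance:
70 x 1.5 = 105 miles
Total distance:
60 + 105 = 165 miles

165 miles


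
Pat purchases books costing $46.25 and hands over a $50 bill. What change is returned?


Start with the amount paid:
$50
Subtract the price:
$50 - $46.25 = $3.75

$3.75


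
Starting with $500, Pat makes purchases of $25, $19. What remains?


Add up expenses:
$25 + $19 = $44
Subtract from budget:
$500 - $44 = $456

$456


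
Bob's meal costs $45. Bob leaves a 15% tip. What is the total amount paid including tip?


Calculate the tip:
15% of $45 = $6.75
Add tip to meal cost:
$45 + $6.75 = $51.75

$51.75


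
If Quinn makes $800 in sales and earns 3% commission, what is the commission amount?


Convert rate to decimal:
3% = 0.03
Multiply by sales:
$800 x 0.03 = $24

$24


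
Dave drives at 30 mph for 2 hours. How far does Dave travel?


Use the formula: distance = speed x time
Speed = 30 mph, Time = 2 hours
30 x 2 = 60 miles

60 miles


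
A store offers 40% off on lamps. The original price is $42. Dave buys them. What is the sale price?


Calculate the discount amount:
40% of $42 = $16.80
Subtract from original:
$42 - $16.80 = $25.20

$25.20


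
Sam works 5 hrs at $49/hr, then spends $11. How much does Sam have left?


Calculate earnings:
5 x $49 = $245
Subtract spending:
$245 - $11 = $234

$234


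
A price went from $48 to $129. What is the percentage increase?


Find the absolute change:
|129 - 48| = 81
Divide by original and multiply by 100:
81 / 48 x 100 = 168.75%

168.75%


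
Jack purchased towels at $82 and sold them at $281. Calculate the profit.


Selling price = $281
Cost price = $82
Profit = selling price - cost price:
Profit = $281 - $82 = $199

$199


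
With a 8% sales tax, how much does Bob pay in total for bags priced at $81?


Calculate the tax:
8% of $81 = $6.48
Add tax to price:
$81 + $6.48 = $87.48

$87.48


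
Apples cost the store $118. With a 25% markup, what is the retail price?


Calculate the markup amount:
25% of $118 = $29.50
Add to cost:
$118 + $29.50 = $147.50

$147.50


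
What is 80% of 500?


Convert percentage to decimal:
80% = 0.8
Multiply:
500 x 0.8 = 400

400


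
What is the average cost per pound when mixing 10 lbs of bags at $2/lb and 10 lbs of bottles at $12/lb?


Cost of bags:
10 x $2 = $20
Cost of bottles:
10 x $12 = $120
Total cost: $20 + $120 = $140
Total weight: 20 lbs
Average: $140 / 20 = $7/lb

$7/lb


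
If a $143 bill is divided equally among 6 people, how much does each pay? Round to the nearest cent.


Total bill: $143
Number of people: 6
Each pays: $143 / 6 = $23.8333... ≈ $23.83

$23.83


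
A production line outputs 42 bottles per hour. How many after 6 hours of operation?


Production rate: 42 bottles per hour
Time: 6 hours
Total: 42 x 6 = 252 bottles

252 bottles


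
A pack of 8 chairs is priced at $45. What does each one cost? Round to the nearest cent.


Total cost: $45
Number of items: 8
Unit price: $45 / 8 = $5.625 ≈ $5.63

$5.63


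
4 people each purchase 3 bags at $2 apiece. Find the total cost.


Cost per person:
3 x $2 = $6
Group total:
4 x $6 = $24

$24


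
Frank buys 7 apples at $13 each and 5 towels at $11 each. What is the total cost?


Cost of apples:
7 x $13 = $91
Cost of towels:
5 x $11 = $55
Add both:
$91 + $55 = $146

$146


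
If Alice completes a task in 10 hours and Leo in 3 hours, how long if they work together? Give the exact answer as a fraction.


Alice's rate: 1/10 of the job per hour
Leo's rate: 1/3 of the job per hour
Combined rate: 1/10 + 1/3 = 13/30 per hour
Time = 1 / (13/30) = 30/13 hours (≈ 2.31 hours)

30/13 hours


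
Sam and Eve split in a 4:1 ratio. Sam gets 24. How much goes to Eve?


Find the multiplier:
24 / 4 = 6
Apply to Eve's share:
1 x 6 = 6

6


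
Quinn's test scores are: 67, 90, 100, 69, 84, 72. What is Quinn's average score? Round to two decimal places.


Add the scores:
67 + 90 + 100 + 69 + 84 + 72 = 482
Divide by the number of tests:
482 / 6 = 80.3333... ≈ 80.33

80.33


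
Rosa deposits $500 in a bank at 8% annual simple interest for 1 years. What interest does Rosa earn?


Use the formula I = P x R x T / 100
P x R x T = 500 x 8 x 1 = 4000
I = 4000 / 100 = $40

$40


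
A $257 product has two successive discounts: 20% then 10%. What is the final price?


First discount:
20% of $257 = $51.40
Price after first discount:
$257 - $51.40 = $205.60
Second discount:
10% of $205.60 = $20.56
Final price:
$205.60 - $20.56 = $185.04

$185.04


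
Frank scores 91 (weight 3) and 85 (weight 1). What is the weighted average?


Weighted sum:
3 x 91 + 1 x 85 = 358
Total weight:
3 + 1 = 4
Weighted average:
358 / 4 = 89.5

89.5


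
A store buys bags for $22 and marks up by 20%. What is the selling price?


Calculate the markup amount:
20% of $22 = $4.40
Add to cost:
$22 + $4.40 = $26.40

$26.40


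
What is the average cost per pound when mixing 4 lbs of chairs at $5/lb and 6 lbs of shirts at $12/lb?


Cost of chairs:
4 x $5 = $20
Cost of shirts:
6 x $12 = $72
Total cost: $20 + $72 = $92
Total weight: 10 lbs
Average: $92 / 10 = $9.20/lb

$9.20/lb


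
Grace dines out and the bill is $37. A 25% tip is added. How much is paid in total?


Calculate the tip:
25% of $37 = $9.25
Add tip to meal cost:
$37 + $9.25 = $46.25

$46.25


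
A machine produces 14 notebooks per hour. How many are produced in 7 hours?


Production rate: 14 notebooks per hour
Time: 7 hours
Total: 14 x 7 = 98 notebooks

98 notebooks


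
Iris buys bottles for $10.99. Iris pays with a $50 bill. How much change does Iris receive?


Start with the amount paid:
$50
Subtract the price:
$50 - $10.99 = $39.01

$39.01


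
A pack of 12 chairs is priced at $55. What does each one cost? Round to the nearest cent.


Total cost: $55
Number of items: 12
Unit price: $55 / 12 = $4.5833... ≈ $4.58

$4.58


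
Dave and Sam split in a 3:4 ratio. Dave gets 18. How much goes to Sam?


Find the multiplier:
18 / 3 = 6
Apply to Sam's share:
4 x 6 = 24

24


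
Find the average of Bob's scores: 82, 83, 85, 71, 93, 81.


Add the scores:
82 + 83 + 85 + 71 + 93 + 81 = 495
Divide by the number of tests:
495 / 6 = 82.5

82.5


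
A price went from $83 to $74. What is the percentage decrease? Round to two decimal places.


Find the absolute change:
|74 - 83| = 9
Divide by original and multiply by 100:
9 / 83 x 100 = 10.8433...% ≈ 10.84%

10.84%


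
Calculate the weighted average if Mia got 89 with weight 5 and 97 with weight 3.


Weighted sum:
5 x 89 + 3 x 97 = 736
Total weight:
5 + 3 = 8
Weighted average:
736 / 8 = 92

92


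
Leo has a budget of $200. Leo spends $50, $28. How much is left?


Add up expenses:
$50 + $28 = $78
Subtract from budget:
$200 - $78 = $122

$122


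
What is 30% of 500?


Convert percentage to decimal:
30% = 0.3
Multiply:
500 x 0.3 = 150

150


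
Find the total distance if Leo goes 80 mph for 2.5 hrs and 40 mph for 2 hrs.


Leg 1 distance:
80 x 2.5 = 200 miles
Leg 2 distance:
40 x 2 = 80 miles
Total distance:
200 + 80 = 280 miles

280 miles


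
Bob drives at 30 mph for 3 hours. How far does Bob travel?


Use the formula: distance = speed x time
Speed = 30 mph, Time = 3 hours
30 x 3 = 90 miles

90 miles


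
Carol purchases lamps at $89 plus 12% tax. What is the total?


Calculate the tax:
12% of $89 = $10.68
Add tax to price:
$89 + $10.68 = $99.68

$99.68


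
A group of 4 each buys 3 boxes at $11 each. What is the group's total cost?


Cost per person:
3 x $11 = $33
Group total:
4 x $33 = $132

$132


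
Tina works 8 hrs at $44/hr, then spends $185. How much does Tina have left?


Calculate earnings:
8 x $44 = $352
Subtract spending:
$352 - $185 = $167

$167


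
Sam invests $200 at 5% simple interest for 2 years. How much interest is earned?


Use the formula I = P x R x T / 100
P x R x T = 200 x 5 x 2 = 2000
I = 2000 / 100 = $20

$20


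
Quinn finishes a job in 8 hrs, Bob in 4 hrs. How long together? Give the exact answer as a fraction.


Quinn's rate: 1/8 of the job per hour
Bob's rate: 1/4 of the job per hour
Combined rate: 1/8 + 1/4 = 3/8 per hour
Time = 1 / (3/8) = 8/3 hours (≈ 2.67 hours)

8/3 hours


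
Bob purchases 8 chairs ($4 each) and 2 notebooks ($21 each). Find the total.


Cost of chairs:
8 x $4 = $32
Cost of notebooks:
2 x $21 = $42
Add both:
$32 + $42 = $74

$74


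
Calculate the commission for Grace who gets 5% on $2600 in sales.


Convert rate to decimal:
5% = 0.05
Multiply by sales:
$2600 x 0.05 = $130

$130


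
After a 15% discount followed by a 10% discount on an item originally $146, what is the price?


First discount:
15% of $146 = $21.90
Price after first discount:
$146 - $21.90 = $124.10
Second discount:
10% of $124.10 = $12.41
Final price:
$124.10 - $12.41 = $111.69

$111.69


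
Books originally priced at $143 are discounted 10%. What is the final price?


Calculate the discount amount:
10% of $143 = $14.30
Subtract from original:
$143 - $14.30 = $128.70

$128.70


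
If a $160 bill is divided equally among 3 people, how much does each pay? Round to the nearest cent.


Total bill: $160
Number of people: 3
Each pays: $160 / 3 = $53.3333... ≈ $53.33

$53.33


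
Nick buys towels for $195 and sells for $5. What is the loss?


Selling price = $5
Cost price = $195
Loss = cost price - selling price:
Loss = $195 - $5 = $190

$190


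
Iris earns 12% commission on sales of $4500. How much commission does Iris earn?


Convert rate to decimal:
12% = 0.12
Multiply by sales:
$4500 x 0.12 = $540

$540


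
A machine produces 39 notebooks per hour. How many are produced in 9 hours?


Production rate: 39 notebooks per hour
Time: 9 hours
Total: 39 x 9 = 351 notebooks

351 notebooks


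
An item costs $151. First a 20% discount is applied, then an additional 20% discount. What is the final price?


First discount:
20% of $151 = $30.20
Price after first discount:
$151 - $30.20 = $120.80
Second discount:
20% of $120.80 = $24.16
Final price:
$120.80 - $24.16 = $96.64

$96.64


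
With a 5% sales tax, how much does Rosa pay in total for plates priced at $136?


Calculate the tax:
5% of $136 = $6.80
Add tax to price:
$136 + $6.80 = $142.80

$142.80


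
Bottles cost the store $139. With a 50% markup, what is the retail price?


Calculate the markup amount:
50% of $139 = $69.50
Add to cost:
$139 + $69.50 = $208.50

$208.50


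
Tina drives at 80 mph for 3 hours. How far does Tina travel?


Use the formula: distance = speed x time
Speed = 80 mph, Time = 3 hours
80 x 3 = 240 miles

240 miles


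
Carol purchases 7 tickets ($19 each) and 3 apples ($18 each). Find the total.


Cost of tickets:
7 x $19 = $133
Cost of apples:
3 x $18 = $54
Add both:
$133 + $54 = $187

$187


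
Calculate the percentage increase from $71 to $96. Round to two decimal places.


Find the absolute change:
|96 - 71| = 25
Divide by original and multiply by 100:
25 / 71 x 100 = 35.2112...% ≈ 35.21%

35.21%


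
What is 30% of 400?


Convert percentage to decimal:
30% = 0.3
Multiply:
400 x 0.3 = 120

120


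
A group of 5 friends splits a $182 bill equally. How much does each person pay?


Total bill: $182
Number of people: 5
Each pays: $182 / 5 = $36.40

$36.40


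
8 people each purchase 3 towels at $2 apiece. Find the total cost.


Cost per person:
3 x $2 = $6
Group total:
8 x $6 = $48

$48


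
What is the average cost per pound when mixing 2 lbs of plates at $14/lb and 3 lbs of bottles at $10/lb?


Cost of plates:
2 x $14 = $28
Cost of bottles:
3 x $10 = $30
Total cost: $28 + $30 = $58
Total weight: 5 lbs
Average: $58 / 5 = $11.60/lb

$11.60/lb


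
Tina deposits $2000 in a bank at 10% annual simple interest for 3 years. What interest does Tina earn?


Use the formula I = P x R x T / 100
P x R x T = 2000 x 10 x 3 = 60000
I = 60000 / 100 = $600

$600


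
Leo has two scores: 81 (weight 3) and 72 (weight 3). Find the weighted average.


Weighted sum:
3 x 81 + 3 x 72 = 459
Total weight:
3 + 3 = 6
Weighted average:
459 / 6 = 76.5

76.5


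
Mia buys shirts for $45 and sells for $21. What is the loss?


Selling price = $21
Cost price = $45
Loss = cost price - selling price:
Loss = $45 - $21 = $24

$24


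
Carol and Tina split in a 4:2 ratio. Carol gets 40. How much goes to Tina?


Find the multiplier:
40 / 4 = 10
Apply to Tina's share:
2 x 10 = 20

20


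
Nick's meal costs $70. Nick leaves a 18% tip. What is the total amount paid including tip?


Calculate the tip:
18% of $70 = $12.60
Add tip to meal cost:
$70 + $12.60 = $82.60

$82.60


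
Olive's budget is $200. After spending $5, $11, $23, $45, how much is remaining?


Add up expenses:
$5 + $11 + $23 + $45 = $84
Subtract from budget:
$200 - $84 = $116

$116


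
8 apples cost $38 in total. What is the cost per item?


Total cost: $38
Number of items: 8
Unit price: $38 / 8 = $4.75

$4.75


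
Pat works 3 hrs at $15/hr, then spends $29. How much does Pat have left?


Calculate earnings:
3 x $15 = $45
Subtract spending:
$45 - $29 = $16

$16


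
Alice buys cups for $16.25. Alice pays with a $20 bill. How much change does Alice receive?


Start with the amount paid:
$20
Subtract the price:
$20 - $16.25 = $3.75

$3.75


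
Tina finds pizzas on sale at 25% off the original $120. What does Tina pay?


Calculate the discount amount:
25% of $120 = $30
Subtract from original:
$120 - $30 = $90

$90


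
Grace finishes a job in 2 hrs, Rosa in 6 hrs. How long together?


Grace's rate: 1/2 of the job per hour
Rosa's rate: 1/6 of the job per hour
Combined rate: 1/2 + 1/6 = 2/3 per hour
Time = 1 / (2/3) = 3/2 = 1.5 hours

1.5 hours


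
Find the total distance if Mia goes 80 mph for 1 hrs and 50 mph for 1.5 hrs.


Leg 1 distance:
80 x 1 = 80 miles
Leg 2 distance:
50 x 1.5 = 75 miles
Total distance:
80 + 75 = 155 miles

155 miles


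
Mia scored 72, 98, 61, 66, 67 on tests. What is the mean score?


Add the scores:
72 + 98 + 61 + 66 + 67 = 364
Divide by the number of tests:
364 / 5 = 72.8

72.8


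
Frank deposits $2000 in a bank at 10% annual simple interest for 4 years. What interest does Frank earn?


Use the formula I = P x R x T / 100
P x R x T = 2000 x 10 x 4 = 80000
I = 80000 / 100 = $800

$800


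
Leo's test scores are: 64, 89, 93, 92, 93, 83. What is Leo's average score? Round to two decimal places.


Add the scores:
64 + 89 + 93 + 92 + 93 + 83 = 514
Divide by the number of tests:
514 / 6 = 85.6666... ≈ 85.67

85.67


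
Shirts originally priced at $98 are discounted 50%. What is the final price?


Calculate the discount amount:
50% of $98 = $49
Subtract from original:
$98 - $49 = $49

$49


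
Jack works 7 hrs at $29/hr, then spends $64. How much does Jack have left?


Calculate earnings:
7 x $29 = $203
Subtract spending:
$203 - $64 = $139

$139


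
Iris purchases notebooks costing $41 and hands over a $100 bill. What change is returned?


Start with the amount paid:
$100
Subtract the price:
$100 - $41 = $59

$59


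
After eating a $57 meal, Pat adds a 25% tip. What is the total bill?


Calculate the tip:
25% of $57 = $14.25
Add tip to meal cost:
$57 + $14.25 = $71.25

$71.25


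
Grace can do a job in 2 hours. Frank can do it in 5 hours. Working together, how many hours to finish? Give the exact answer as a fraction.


Grace's rate: 1/2 of the job per hour
Frank's rate: 1/5 of the job per hour
Combined rate: 1/2 + 1/5 = 7/10 per hour
Time = 1 / (7/10) = 10/7 hours (≈ 1.43 hours)

10/7 hours


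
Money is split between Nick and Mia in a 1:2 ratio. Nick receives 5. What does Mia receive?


Find the multiplier:
5 / 1 = 5
Apply to Mia's share:
2 x 5 = 10

10


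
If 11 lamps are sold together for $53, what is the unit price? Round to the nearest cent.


Total cost: $53
Number of items: 11
Unit price: $53 / 11 = $4.8181... ≈ $4.82

$4.82


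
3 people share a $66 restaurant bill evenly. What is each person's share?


Total bill: $66
Number of people: 3
Each pays: $66 / 3 = $22

$22


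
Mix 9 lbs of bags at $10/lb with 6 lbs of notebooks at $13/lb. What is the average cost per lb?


Cost of bags:
9 x $10 = $90
Cost of notebooks:
6 x $13 = $78
Total cost: $90 + $78 = $168
Total weight: 15 lbs
Average: $168 / 15 = $11.20/lb

$11.20/lb


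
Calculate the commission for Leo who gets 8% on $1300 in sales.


Convert rate to decimal:
8% = 0.08
Multiply by sales:
$1300 x 0.08 = $104

$104


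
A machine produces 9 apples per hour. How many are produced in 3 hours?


Production rate: 9 apples per hour
Time: 3 hours
Total: 9 x 3 = 27 apples

27 apples


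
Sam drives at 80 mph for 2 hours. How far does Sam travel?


Use the formula: distance = speed x time
Speed = 80 mph, Time = 2 hours
80 x 2 = 160 miles

160 miles


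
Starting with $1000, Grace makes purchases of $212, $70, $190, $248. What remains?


Add up expenses:
$212 + $70 + $190 + $248 = $720
Subtract from budget:
$1000 - $720 = $280

$280


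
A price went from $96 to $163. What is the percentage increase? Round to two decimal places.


Find the absolute change:
|163 - 96| = 67
Divide by original and multiply by 100:
67 / 96 x 100 = 69.7916...% ≈ 69.79%

69.79%


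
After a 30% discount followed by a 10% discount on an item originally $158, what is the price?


First discount:
30% of $158 = $47.40
Price after first discount:
$158 - $47.40 = $110.60
Second discount:
10% of $110.60 = $11.06
Final price:
$110.60 - $11.06 = $99.54

$99.54


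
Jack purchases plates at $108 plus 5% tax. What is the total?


Calculate the tax:
5% of $108 = $5.40
Add tax to price:
$108 + $5.40 = $113.40

$113.40


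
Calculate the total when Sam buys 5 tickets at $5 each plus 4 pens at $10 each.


Cost of tickets:
5 x $5 = $25
Cost of pens:
4 x $10 = $40
Add both:
$25 + $40 = $65

$65


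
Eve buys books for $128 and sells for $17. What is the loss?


Selling price = $17
Cost price = $128
Loss = cost price - selling price:
Loss = $128 - $17 = $111

$111


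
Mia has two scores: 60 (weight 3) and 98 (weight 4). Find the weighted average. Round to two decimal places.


Weighted sum:
3 x 60 + 4 x 98 = 572
Total weight:
3 + 4 = 7
Weighted average:
572 / 7 = 81.7142... ≈ 81.71

81.71


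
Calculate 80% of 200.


Convert percentage to decimal:
80% = 0.8
Multiply:
200 x 0.8 = 160

160


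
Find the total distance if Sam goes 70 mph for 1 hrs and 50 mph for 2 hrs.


Leg 1 distance:
70 x 1 = 70 miles
Leg 2 distance:
50 x 2 = 100 miles
Total distance:
70 + 100 = 170 miles

170 miles


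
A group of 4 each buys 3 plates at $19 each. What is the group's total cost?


Cost per person:
3 x $19 = $57
Group total:
4 x $57 = $228

$228


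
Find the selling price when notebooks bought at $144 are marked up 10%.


Calculate the markup amount:
10% of $144 = $14.40
Add to cost:
$144 + $14.40 = $158.40

$158.40


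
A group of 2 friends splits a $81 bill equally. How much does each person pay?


Total bill: $81
Number of people: 2
Each pays: $81 / 2 = $40.50

$40.50


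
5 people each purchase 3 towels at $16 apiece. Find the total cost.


Cost per person:
3 x $16 = $48
Group total:
5 x $48 = $240

$240


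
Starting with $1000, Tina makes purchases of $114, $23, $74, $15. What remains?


Add up expenses:
$114 + $23 + $74 + $15 = $226
Subtract from budget:
$1000 - $226 = $774

$774


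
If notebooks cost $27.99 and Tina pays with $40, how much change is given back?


Start with the amount paid:
$40
Subtract the price:
$40 - $27.99 = $12.01

$12.01


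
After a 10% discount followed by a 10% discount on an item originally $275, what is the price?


First discount:
10% of $275 = $27.50
Price after first discount:
$275 - $27.50 = $247.50
Second discount:
10% of $247.50 = $24.75
Final price:
$247.50 - $24.75 = $222.75

$222.75


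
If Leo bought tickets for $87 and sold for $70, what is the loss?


Selling price = $70
Cost price = $87
Loss = cost price - selling price:
Loss = $87 - $70 = $17

$17


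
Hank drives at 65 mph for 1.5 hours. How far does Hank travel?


Use the formula: distance = speed x time
Speed = 65 mph, Time = 1.5 hours
65 x 1.5 = 97.5 miles

97.5 miles


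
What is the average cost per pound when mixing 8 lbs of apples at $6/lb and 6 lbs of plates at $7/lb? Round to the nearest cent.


Cost of apples:
8 x $6 = $48
Cost of plates:
6 x $7 = $42
Total cost: $48 + $42 = $90
Total weight: 14 lbs
Average: $90 / 14 = $6.4285... ≈ $6.43/lb

$6.43/lb


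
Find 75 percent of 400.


Convert percentage to decimal:
75% = 0.75
Multiply:
400 x 0.75 = 300

300


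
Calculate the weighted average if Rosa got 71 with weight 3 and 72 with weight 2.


Weighted sum:
3 x 71 + 2 x 72 = 357
Total weight:
3 + 2 = 5
Weighted average:
357 / 5 = 71.4

71.4


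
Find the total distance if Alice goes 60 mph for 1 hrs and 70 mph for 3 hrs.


Leg 1 distance:
60 x 1 = 60 miles
Leg 2 distance:
70 x 3 = 210 miles
Total distance:
60 + 210 = 270 miles

270 miles


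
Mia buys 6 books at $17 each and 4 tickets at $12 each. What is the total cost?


Cost of books:
6 x $17 = $102
Cost of tickets:
4 x $12 = $48
Add both:
$102 + $48 = $150

$150


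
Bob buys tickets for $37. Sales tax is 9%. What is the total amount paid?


Calculate the tax:
9% of $37 = $3.33
Add tax to price:
$37 + $3.33 = $40.33

$40.33


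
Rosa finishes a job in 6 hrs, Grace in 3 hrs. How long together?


Rosa's rate: 1/6 of the job per hour
Grace's rate: 1/3 of the job per hour
Combined rate: 1/6 + 1/3 = 1/2 per hour
Time = 1 / (1/2) = 2 hours

2 hours


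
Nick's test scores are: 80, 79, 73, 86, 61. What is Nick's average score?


Add the scores:
80 + 79 + 73 + 86 + 61 = 379
Divide by the number of tests:
379 / 5 = 75.8

75.8


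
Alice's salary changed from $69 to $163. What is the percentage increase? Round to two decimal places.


Find the absolute change:
|163 - 69| = 94
Divide by original and multiply by 100:
94 / 69 x 100 = 136.2318...% ≈ 136.23%

136.23%


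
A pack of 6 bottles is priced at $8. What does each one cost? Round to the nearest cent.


Total cost: $8
Number of items: 6
Unit price: $8 / 6 = $1.3333... ≈ $1.33

$1.33


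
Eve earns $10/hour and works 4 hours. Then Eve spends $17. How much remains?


Calculate earnings:
4 x $10 = $40
Subtract spending:
$40 - $17 = $23

$23


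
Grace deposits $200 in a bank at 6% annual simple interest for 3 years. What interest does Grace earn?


Use the formula I = P x R x T / 100
P x R x T = 200 x 6 x 3 = 3600
I = 3600 / 100 = $36

$36


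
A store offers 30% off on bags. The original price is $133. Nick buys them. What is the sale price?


Calculate the discount amount:
30% of $133 = $39.90
Subtract from original:
$133 - $39.90 = $93.10

$93.10


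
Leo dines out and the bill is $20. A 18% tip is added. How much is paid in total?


Calculate the tip:
18% of $20 = $3.60
Add tip to meal cost:
$20 + $3.60 = $23.60

$23.60


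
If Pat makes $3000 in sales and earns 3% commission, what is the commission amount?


Convert rate to decimal:
3% = 0.03
Multiply by sales:
$3000 x 0.03 = $90

$90


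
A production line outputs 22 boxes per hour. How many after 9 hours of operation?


Production rate: 22 boxes per hour
Time: 9 hours
Total: 22 x 9 = 198 boxes

198 boxes


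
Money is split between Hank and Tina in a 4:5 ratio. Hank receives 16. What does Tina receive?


Find the multiplier:
16 / 4 = 4
Apply to Tina's share:
5 x 4 = 20

20


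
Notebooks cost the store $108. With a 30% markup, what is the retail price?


Calculate the markup amount:
30% of $108 = $32.40
Add to cost:
$108 + $32.40 = $140.40

$140.40


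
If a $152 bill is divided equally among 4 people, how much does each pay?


Total bill: $152
Number of people: 4
Each pays: $152 / 4 = $38

$38


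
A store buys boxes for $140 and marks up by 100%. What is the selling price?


Calculate the markup amount:
100% of $140 = $140
Add to cost:
$140 + $140 = $280

$280


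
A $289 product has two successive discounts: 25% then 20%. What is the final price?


First discount:
25% of $289 = $72.25
Price after first discount:
$289 - $72.25 = $216.75
Second discount:
20% of $216.75 = $43.35
Final price:
$216.75 - $43.35 = $173.40

$173.40


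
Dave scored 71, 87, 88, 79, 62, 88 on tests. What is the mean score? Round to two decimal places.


Add the scores:
71 + 87 + 88 + 79 + 62 + 88 = 475
Divide by the number of tests:
475 / 6 = 79.1666... ≈ 79.17

79.17


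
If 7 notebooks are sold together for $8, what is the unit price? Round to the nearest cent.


Total cost: $8
Number of items: 7
Unit price: $8 / 7 = $1.1428... ≈ $1.14

$1.14


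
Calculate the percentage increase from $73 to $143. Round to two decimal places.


Find the absolute change:
|143 - 73| = 70
Divide by original and multiply by 100:
70 / 73 x 100 = 95.8904...% ≈ 95.89%

95.89%
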